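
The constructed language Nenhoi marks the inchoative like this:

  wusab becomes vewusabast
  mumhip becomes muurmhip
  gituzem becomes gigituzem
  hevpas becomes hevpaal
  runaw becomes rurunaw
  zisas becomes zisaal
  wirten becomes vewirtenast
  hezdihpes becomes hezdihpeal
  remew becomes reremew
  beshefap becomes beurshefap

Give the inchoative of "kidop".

kiurdop

"kidop" ends in -p. The stems ending in -p (beshefap → beurshefap, mumhip → muurmhip) insert -ur- after the first vowel.
So kidop → kiurdop.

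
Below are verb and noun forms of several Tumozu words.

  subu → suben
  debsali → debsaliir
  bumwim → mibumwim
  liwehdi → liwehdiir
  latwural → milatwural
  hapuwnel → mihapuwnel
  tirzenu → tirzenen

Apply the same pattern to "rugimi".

rugimiir

liwehdi and bumwim both have last vowel 'i' yet inflect differently (liwehdiir, mibumwim), so the last vowel is not what conditions the rule; the final letter is.
"rugimi" ends in -i. The stems ending in -i (liwehdi → liwehdiir, debsali → debsaliir) add -ir.
The other patterns: stems ending in -u drop the final letter and add -en; stems ending in -l or -m add the prefix mi-.
So rugimi → rugimiir.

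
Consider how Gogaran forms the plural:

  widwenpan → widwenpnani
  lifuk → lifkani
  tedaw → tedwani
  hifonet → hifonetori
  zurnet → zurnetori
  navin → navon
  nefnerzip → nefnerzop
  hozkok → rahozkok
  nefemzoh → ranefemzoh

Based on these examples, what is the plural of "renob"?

rarenob

widwenpan and navin both end in -n yet inflect differently (widwenpnani, navon), so the final letter is not what conditions the rule; the last vowel is.
"renob" has last vowel 'o'. The stems whose last vowel is 'o' (hozkok → rahozkok, nefemzoh → ranefemzoh) add the prefix ra-.
So renob → rarenob.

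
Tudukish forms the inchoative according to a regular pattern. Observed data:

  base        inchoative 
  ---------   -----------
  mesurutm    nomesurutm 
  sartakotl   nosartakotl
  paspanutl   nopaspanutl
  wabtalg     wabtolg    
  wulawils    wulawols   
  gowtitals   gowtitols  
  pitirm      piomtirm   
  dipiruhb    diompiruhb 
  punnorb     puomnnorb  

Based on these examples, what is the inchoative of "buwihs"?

buomwihs

"buwihs" has second-to-last letter 'h'. The one such stem in the data (dipiruhb → diompiruhb) inserts -om- after the first vowel (as do pitirm, punnorb), so the same rule applies.
The other patterns: stems whose second-to-last letter is 't' add the prefix no-; stems whose second-to-last letter is 'l' change the last vowel to 'o'.
So buwihs → buomwihs.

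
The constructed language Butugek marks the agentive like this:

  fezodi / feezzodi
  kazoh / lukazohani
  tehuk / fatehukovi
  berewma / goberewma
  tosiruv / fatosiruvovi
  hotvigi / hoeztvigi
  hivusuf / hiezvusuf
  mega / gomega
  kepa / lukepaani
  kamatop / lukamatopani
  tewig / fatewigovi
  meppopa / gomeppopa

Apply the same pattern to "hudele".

meppopa and kepa both end in -a yet inflect differently (gomeppopa, lukepaani), so the final letter is not what conditions the rule; the first letter is.
"hudele" begins with h-. The stems beginning with h- (hotvigi → hoeztvigi, hivusuf → hiezvusuf) insert -ez- after the first vowel.
The other patterns: stems beginning with b- or m- add the prefix go-; stems beginning with t- add fa- … -ovi around the stem; stems beginning with k- add lu- … -ani around the stem.
So hudele → huezdele.

huezdele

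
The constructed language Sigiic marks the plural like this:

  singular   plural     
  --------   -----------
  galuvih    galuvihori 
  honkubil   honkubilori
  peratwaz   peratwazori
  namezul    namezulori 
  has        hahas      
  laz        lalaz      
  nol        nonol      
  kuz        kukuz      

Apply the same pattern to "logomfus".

logomfusori

"logomfus" has 3 vowels. The stems with 3 vowels (galuvih → galuvihori, honkubil → honkubilori, peratwaz → peratwazori) add -ori.
The other pattern: stems with 1 vowel repeat the first consonant+vowel as a prefix.
So logomfus → logomfusori.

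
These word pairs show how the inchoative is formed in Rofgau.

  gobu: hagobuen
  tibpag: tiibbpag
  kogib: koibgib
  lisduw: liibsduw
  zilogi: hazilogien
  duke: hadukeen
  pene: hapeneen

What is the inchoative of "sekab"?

lisduw and gobu both have last vowel 'u' yet inflect differently (liibsduw, hagobuen), so the last vowel is not what conditions the rule; whether the stem ends in a vowel or a consonant is.
"sekab" ends in a consonant. The stems ending in a consonant (kogib → koibgib, tibpag → tiibbpag, lisduw → liibsduw) insert -ib- after the first vowel.
The other pattern: stems ending in a vowel add ha- … -en around the stem.
So sekab → seibkab.

seibkab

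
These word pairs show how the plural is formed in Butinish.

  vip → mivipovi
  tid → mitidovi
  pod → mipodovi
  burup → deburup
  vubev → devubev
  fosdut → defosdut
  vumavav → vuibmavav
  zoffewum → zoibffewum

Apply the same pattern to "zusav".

vip and burup both end in -p yet inflect differently (mivipovi, deburup), so the final letter is not what conditions the rule; the number of vowels is.
"zusav" has 2 vowels. The stems with 2 vowels (burup → deburup, vubev → devubev, fosdut → defosdut) add the prefix de-.
The other patterns: stems with 1 vowel add mi- … -ovi around the stem; stems with 3 vowels insert -ib- after the first vowel.
So zusav → dezusav.

dezusav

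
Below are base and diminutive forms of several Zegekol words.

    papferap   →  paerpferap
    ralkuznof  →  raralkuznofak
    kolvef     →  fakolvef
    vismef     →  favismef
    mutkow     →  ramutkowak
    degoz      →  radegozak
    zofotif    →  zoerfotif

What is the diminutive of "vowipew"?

favowipew

zofotif and ralkuznof both end in -f yet inflect differently (zoerfotif, raralkuznofak), so the final letter is not what conditions the rule; the last vowel is.
"vowipew" has last vowel 'e'. The stems whose last vowel is 'e' (vismef → favismef, kolvef → fakolvef) add the prefix fa-.
The other patterns: stems whose last vowel is 'a' or 'i' insert -er- after the first vowel; stems whose last vowel is 'o' add ra- … -ak around the stem.
So vowipew → favowipew.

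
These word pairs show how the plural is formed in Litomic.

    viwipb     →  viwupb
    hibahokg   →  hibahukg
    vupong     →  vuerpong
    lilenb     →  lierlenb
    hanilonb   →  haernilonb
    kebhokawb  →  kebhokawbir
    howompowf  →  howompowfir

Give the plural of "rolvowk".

kebhokawb and hanilonb both end in -b yet inflect differently (kebhokawbir, haernilonb), so the final letter is not what conditions the rule; the second-to-last letter is.
"rolvowk" has second-to-last letter 'w'. The stems whose second-to-last letter is 'w' (howompowf → howompowfir, kebhokawb → kebhokawbir) add -ir.
So rolvowk → rolvowkir.

rolvowkir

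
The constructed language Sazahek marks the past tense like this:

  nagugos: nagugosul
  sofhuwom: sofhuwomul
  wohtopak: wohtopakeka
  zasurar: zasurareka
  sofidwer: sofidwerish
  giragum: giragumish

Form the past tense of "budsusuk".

zasurar and sofidwer both end in -r yet inflect differently (zasurareka, sofidwerish), so the final letter is not what conditions the rule; the last vowel is.
"budsusuk" has last vowel 'u'. The one such stem in the data (giragum → giragumish) adds -ish, so the same rule applies.
So budsusuk → budsusukish.

budsusukish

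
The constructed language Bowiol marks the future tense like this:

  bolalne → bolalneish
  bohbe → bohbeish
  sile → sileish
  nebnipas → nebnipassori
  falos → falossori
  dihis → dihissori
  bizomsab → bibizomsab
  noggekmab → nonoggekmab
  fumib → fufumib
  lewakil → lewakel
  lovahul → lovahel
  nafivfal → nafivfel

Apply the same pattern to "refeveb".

rerefeveb

"refeveb" ends in -b. The stems ending in -b (bizomsab → bibizomsab, noggekmab → nonoggekmab, fumib → fufumib) repeat the first consonant+vowel as a prefix.
So refeveb → rerefeveb.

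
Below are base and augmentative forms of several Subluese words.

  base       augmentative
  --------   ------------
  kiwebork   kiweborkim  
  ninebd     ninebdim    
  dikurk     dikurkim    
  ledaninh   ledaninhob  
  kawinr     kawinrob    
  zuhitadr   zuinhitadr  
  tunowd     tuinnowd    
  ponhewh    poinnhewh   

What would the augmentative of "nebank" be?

nebankob

"nebank" has second-to-last letter 'n'. The stems whose second-to-last letter is 'n' (ledaninh → ledaninhob, kawinr → kawinrob) add -ob.
The other patterns: stems whose second-to-last letter is 'b' or 'r' add -im; stems whose second-to-last letter is 'd' or 'w' insert -in- after the first vowel.
So nebank → nebankob.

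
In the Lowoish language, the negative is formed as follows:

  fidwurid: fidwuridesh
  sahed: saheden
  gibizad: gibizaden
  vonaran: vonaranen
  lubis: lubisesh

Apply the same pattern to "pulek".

fidwurid and sahed both end in -d yet inflect differently (fidwuridesh, saheden), so the final letter is not what conditions the rule; the last vowel is.
"pulek" has last vowel 'e'. The one such stem in the data (sahed → saheden) adds -en, so the same rule applies.
So pulek → puleken.

puleken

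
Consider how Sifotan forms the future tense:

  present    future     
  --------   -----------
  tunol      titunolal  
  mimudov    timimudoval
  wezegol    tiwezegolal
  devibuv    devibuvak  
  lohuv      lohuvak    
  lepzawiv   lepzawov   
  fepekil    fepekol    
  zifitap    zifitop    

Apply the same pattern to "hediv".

mimudov and devibuv both end in -v yet inflect differently (timimudoval, devibuvak), so the final letter is not what conditions the rule; the last vowel is.
"hediv" has last vowel 'i'. The stems whose last vowel is 'i' (lepzawiv → lepzawov, fepekil → fepekol) change the last vowel to 'o'.
The other patterns: stems whose last vowel is 'o' add ti- … -al around the stem; stems whose last vowel is 'u' add -ak.
So hediv → hedov.

hedov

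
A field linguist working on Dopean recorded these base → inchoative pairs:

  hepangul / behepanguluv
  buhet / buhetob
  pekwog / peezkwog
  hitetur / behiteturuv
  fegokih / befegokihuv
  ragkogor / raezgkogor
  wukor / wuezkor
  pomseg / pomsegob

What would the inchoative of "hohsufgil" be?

behohsufgiluv

hitetur and wukor both end in -r yet inflect differently (behiteturuv, wuezkor), so the final letter is not what conditions the rule; the last vowel is.
"hohsufgil" has last vowel 'i'. The one such stem in the data (fegokih → befegokihuv) adds be- … -uv around the stem, so the same rule applies.
So hohsufgil → behohsufgiluv.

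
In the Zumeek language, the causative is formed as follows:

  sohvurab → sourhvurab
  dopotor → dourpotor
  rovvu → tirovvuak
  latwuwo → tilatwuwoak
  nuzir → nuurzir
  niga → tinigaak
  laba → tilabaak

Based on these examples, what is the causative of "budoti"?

laba and sohvurab both have last vowel 'a' yet inflect differently (tilabaak, sourhvurab), so the last vowel is not what conditions the rule; whether the stem ends in a vowel or a consonant is.
"budoti" ends in a vowel. The stems ending in a vowel (laba → tilabaak, rovvu → tirovvuak, niga → tinigaak) add ti- … -ak around the stem.
So budoti → tibudotiak.

tibudotiak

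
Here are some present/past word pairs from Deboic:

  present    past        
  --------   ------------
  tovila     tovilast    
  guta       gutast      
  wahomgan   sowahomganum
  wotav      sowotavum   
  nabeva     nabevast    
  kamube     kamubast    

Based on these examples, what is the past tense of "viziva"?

tovila and wahomgan both have last vowel 'a' yet inflect differently (tovilast, sowahomganum), so the last vowel is not what conditions the rule; whether the stem ends in a vowel or a consonant is.
"viziva" ends in a vowel. The stems ending in a vowel (tovila → tovilast, kamube → kamubast, nabeva → nabevast) drop the final letter and add -ast.
So viziva → vizivast.

vizivast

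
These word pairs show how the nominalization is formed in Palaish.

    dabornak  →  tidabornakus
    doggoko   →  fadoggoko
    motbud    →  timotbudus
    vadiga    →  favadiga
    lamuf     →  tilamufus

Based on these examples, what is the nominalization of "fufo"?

dabornak and vadiga both have last vowel 'a' yet inflect differently (tidabornakus, favadiga), so the last vowel is not what conditions the rule; whether the stem ends in a vowel or a consonant is.
"fufo" ends in a vowel. The stems ending in a vowel (doggoko → fadoggoko, vadiga → favadiga) add the prefix fa-.
So fufo → fafufo.

fafufo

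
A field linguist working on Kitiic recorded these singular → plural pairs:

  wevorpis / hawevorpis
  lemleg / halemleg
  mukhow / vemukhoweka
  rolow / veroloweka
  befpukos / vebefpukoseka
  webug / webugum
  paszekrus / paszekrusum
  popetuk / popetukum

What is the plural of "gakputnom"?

wevorpis and befpukos both end in -s yet inflect differently (hawevorpis, vebefpukoseka), so the final letter is not what conditions the rule; the last vowel is.
"gakputnom" has last vowel 'o'. The stems whose last vowel is 'o' (mukhow → vemukhoweka, rolow → veroloweka, befpukos → vebefpukoseka) add ve- … -eka around the stem.
So gakputnom → vegakputnomeka.

vegakputnomeka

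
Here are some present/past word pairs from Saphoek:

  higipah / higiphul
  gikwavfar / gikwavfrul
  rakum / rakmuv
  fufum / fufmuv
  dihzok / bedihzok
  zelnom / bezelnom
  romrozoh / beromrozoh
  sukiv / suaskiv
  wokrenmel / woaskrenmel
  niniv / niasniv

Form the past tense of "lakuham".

lakuhmul

"lakuham" has last vowel 'a'. The stems whose last vowel is 'a' (higipah → higiphul, gikwavfar → gikwavfrul) delete the last vowel and add -ul.
So lakuham → lakuhmul.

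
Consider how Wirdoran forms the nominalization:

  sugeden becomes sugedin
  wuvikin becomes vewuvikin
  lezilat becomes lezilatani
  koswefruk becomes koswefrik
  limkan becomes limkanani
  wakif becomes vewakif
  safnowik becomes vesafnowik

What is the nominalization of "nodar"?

nodarani

"nodar" has last vowel 'a'. The stems whose last vowel is 'a' (lezilat → lezilatani, limkan → limkanani) add -ani.
So nodar → nodarani.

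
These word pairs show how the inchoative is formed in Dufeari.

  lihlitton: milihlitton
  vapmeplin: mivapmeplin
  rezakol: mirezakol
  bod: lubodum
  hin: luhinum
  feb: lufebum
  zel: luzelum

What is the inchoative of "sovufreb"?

misovufreb

lihlitton and hin both end in -n yet inflect differently (milihlitton, luhinum), so the final letter is not what conditions the rule; the number of vowels is.
"sovufreb" has 3 vowels. The stems with 3 vowels (lihlitton → milihlitton, vapmeplin → mivapmeplin, rezakol → mirezakol) add the prefix mi-.
The other pattern: stems with 1 vowel add lu- … -um around the stem.
So sovufreb → misovufreb.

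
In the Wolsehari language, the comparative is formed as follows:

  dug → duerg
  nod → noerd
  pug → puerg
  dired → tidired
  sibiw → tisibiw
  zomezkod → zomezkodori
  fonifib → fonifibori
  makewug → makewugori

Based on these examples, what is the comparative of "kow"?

koerw

nod and dired both end in -d yet inflect differently (noerd, tidired), so the final letter is not what conditions the rule; the number of vowels is.
"kow" has 1 vowel. The stems with 1 vowel (dug → duerg, nod → noerd, pug → puerg) insert -er- after the first vowel.
The other patterns: stems with 2 vowels add the prefix ti-; stems with 3 vowels add -ori.
So kow → koerw.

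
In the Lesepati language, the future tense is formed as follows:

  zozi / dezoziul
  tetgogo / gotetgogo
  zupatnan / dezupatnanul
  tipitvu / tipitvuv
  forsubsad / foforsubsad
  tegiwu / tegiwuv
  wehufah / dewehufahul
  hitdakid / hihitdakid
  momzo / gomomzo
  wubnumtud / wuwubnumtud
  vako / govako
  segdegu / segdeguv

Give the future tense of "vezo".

segdegu and wubnumtud both have last vowel 'u' yet inflect differently (segdeguv, wuwubnumtud), so the last vowel is not what conditions the rule; the final letter is.
"vezo" ends in -o. The stems ending in -o (momzo → gomomzo, vako → govako, tetgogo → gotetgogo) add the prefix go-.
The other patterns: stems ending in -u drop the final letter and add -uv; stems ending in -d repeat the first consonant+vowel as a prefix; stems ending in -h, -i or -n add de- … -ul around the stem.
So vezo → govezo.

govezo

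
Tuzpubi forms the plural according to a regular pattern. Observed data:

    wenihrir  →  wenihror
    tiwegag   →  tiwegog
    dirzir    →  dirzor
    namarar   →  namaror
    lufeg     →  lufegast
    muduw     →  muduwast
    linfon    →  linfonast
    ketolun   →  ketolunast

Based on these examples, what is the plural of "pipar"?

pipor

tiwegag and lufeg both end in -g yet inflect differently (tiwegog, lufegast), so the final letter is not what conditions the rule; the last vowel is.
"pipar" has last vowel 'a'. The stems whose last vowel is 'a' (tiwegag → tiwegog, namarar → namaror) change the last vowel to 'o'.
The other pattern: stems whose last vowel is 'e', 'o' or 'u' add -ast.
So pipar → pipor.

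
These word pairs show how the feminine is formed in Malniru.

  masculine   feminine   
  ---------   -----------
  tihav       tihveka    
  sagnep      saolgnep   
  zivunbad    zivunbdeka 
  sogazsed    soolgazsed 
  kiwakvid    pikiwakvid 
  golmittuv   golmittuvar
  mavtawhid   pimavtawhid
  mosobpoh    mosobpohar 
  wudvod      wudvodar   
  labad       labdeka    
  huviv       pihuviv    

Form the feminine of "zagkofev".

"zagkofev" has last vowel 'e'. The stems whose last vowel is 'e' (sogazsed → soolgazsed, sagnep → saolgnep) insert -ol- after the first vowel.
So zagkofev → zaolgkofev.

zaolgkofev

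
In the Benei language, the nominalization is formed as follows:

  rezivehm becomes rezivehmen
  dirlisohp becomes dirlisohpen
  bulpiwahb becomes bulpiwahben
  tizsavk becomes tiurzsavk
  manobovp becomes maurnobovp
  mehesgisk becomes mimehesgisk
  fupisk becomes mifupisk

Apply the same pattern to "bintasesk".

mibintasesk

"bintasesk" has second-to-last letter 's'. The stems whose second-to-last letter is 's' (mehesgisk → mimehesgisk, fupisk → mifupisk) add the prefix mi-.
The other patterns: stems whose second-to-last letter is 'h' add -en; stems whose second-to-last letter is 'v' insert -ur- after the first vowel.
So bintasesk → mibintasesk.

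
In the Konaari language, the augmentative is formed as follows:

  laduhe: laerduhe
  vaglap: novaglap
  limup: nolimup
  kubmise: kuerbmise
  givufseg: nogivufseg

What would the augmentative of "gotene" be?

goertene

givufseg and laduhe both have last vowel 'e' yet inflect differently (nogivufseg, laerduhe), so the last vowel is not what conditions the rule; whether the stem ends in a vowel or a consonant is.
"gotene" ends in a vowel. The stems ending in a vowel (laduhe → laerduhe, kubmise → kuerbmise) insert -er- after the first vowel.
The other pattern: stems ending in a consonant add the prefix no-.
So gotene → goertene.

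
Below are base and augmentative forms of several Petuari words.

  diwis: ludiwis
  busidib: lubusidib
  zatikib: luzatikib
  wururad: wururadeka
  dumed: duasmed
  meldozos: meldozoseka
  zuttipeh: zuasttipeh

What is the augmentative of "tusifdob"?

dumed and wururad both end in -d yet inflect differently (duasmed, wururadeka), so the final letter is not what conditions the rule; the last vowel is.
"tusifdob" has last vowel 'o'. The one such stem in the data (meldozos → meldozoseka) adds -eka, so the same rule applies.
The other patterns: stems whose last vowel is 'e' insert -as- after the first vowel; stems whose last vowel is 'i' add the prefix lu-.
So tusifdob → tusifdobeka.

tusifdobeka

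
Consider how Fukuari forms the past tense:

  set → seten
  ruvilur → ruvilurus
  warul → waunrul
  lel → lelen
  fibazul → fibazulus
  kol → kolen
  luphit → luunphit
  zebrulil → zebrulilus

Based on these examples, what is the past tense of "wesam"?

weunsam

"wesam" has 2 vowels. The stems with 2 vowels (luphit → luunphit, warul → waunrul) insert -un- after the first vowel.
The other patterns: stems with 1 vowel add -en; stems with 3 vowels add -us.
So wesam → weunsam.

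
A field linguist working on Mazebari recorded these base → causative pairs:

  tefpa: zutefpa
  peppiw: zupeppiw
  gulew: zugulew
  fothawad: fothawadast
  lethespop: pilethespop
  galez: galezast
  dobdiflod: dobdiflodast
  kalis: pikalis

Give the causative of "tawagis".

pitawagis

"tawagis" ends in -s. The one such stem in the data (kalis → pikalis) adds the prefix pi-, so the same rule applies.
The other patterns: stems ending in -d or -z add -ast; stems ending in -a or -w add the prefix zu-.
So tawagis → pitawagis.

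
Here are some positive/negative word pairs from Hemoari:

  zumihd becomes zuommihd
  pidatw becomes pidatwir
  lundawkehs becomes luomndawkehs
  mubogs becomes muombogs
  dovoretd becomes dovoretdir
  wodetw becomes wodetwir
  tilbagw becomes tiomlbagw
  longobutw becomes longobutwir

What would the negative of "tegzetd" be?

tegzetdir

dovoretd and zumihd both end in -d yet inflect differently (dovoretdir, zuommihd), so the final letter is not what conditions the rule; the second-to-last letter is.
"tegzetd" has second-to-last letter 't'. The stems whose second-to-last letter is 't' (longobutw → longobutwir, pidatw → pidatwir, dovoretd → dovoretdir) add -ir.
The other pattern: stems whose second-to-last letter is 'g' or 'h' insert -om- after the first vowel.
So tegzetd → tegzetdir.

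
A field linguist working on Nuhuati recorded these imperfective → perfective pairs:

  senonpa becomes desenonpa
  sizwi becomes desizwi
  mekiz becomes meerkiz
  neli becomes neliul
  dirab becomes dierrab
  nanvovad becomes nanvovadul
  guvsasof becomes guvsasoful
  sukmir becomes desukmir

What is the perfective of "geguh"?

"geguh" begins with g-. The one such stem in the data (guvsasof → guvsasoful) adds -ul, so the same rule applies.
The other patterns: stems beginning with s- add the prefix de-; stems beginning with d- or m- insert -er- after the first vowel.
So geguh → geguhul.

geguhul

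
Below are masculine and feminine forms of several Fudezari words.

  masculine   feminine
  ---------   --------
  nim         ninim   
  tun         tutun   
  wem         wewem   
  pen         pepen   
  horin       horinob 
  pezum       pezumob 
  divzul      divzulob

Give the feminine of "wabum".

wabumob

tun and horin both end in -n yet inflect differently (tutun, horinob), so the final letter is not what conditions the rule; the number of vowels is.
"wabum" has 2 vowels. The stems with 2 vowels (horin → horinob, pezum → pezumob, divzul → divzulob) add -ob.
The other pattern: stems with 1 vowel repeat the first consonant+vowel as a prefix.
So wabum → wabumob.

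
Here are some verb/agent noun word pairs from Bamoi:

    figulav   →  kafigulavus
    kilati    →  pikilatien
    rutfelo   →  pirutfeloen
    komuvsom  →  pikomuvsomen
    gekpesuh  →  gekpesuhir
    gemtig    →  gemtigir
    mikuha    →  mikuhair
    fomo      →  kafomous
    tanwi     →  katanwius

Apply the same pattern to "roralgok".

fomo and rutfelo both end in -o yet inflect differently (kafomous, pirutfeloen), so the final letter is not what conditions the rule; the first letter is.
"roralgok" begins with r-. The one such stem in the data (rutfelo → pirutfeloen) adds pi- … -en around the stem, so the same rule applies.
The other patterns: stems beginning with g- or m- add -ir; stems beginning with f- or t- add ka- … -us around the stem.
So roralgok → piroralgoken.

piroralgoken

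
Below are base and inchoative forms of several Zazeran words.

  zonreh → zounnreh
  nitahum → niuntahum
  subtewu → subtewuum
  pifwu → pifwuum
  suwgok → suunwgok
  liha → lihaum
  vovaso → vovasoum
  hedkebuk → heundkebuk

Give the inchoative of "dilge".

dilgeum

nitahum and pifwu both have last vowel 'u' yet inflect differently (niuntahum, pifwuum), so the last vowel is not what conditions the rule; whether the stem ends in a vowel or a consonant is.
"dilge" ends in a vowel. The stems ending in a vowel (liha → lihaum, pifwu → pifwuum, subtewu → subtewuum) add -um.
So dilge → dilgeum.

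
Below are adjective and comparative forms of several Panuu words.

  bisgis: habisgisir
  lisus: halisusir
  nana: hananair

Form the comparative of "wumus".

hawumusir

Every pair shown (bisgis → habisgisir, lisus → halisusir, nana → hananair) follows the same rule: add ha- … -ir around the stem.
So wumus → hawumusir.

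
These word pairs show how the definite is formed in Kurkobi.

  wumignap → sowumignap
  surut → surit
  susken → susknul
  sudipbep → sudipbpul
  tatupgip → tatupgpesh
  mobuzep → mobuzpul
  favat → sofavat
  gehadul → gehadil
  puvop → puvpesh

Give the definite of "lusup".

favat and surut both end in -t yet inflect differently (sofavat, surit), so the final letter is not what conditions the rule; the last vowel is.
"lusup" has last vowel 'u'. The stems whose last vowel is 'u' (surut → surit, gehadul → gehadil) change the last vowel to 'i'.
So lusup → lusip.

lusip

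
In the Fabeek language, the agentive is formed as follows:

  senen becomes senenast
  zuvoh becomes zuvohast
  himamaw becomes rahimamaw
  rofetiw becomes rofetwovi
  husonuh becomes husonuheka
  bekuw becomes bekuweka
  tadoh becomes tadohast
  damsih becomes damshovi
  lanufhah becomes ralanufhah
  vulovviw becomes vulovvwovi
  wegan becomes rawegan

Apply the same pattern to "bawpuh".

bawpuheka

himamaw and bekuw both end in -w yet inflect differently (rahimamaw, bekuweka), so the final letter is not what conditions the rule; the last vowel is.
"bawpuh" has last vowel 'u'. The stems whose last vowel is 'u' (bekuw → bekuweka, husonuh → husonuheka) add -eka.
The other patterns: stems whose last vowel is 'a' add the prefix ra-; stems whose last vowel is 'i' delete the last vowel and add -ovi; stems whose last vowel is 'e' or 'o' add -ast.
So bawpuh → bawpuheka.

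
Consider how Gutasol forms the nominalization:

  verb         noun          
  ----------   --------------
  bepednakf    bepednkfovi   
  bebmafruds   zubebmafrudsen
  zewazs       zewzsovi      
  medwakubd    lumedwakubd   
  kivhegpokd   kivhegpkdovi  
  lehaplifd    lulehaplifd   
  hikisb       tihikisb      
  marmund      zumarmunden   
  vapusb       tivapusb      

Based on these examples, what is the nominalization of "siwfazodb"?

zusiwfazodben

medwakubd and kivhegpokd both end in -d yet inflect differently (lumedwakubd, kivhegpkdovi), so the final letter is not what conditions the rule; the second-to-last letter is.
"siwfazodb" has second-to-last letter 'd'. The one such stem in the data (bebmafruds → zubebmafrudsen) adds zu- … -en around the stem, so the same rule applies.
So siwfazodb → zusiwfazodben.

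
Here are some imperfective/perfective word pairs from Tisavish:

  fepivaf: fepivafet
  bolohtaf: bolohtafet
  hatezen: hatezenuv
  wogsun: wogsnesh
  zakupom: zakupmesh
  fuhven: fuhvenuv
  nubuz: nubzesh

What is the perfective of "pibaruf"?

fuhven and wogsun both end in -n yet inflect differently (fuhvenuv, wogsnesh), so the final letter is not what conditions the rule; the last vowel is.
"pibaruf" has last vowel 'u'. The stems whose last vowel is 'u' (nubuz → nubzesh, wogsun → wogsnesh) delete the last vowel and add -esh.
So pibaruf → pibarfesh.

pibarfesh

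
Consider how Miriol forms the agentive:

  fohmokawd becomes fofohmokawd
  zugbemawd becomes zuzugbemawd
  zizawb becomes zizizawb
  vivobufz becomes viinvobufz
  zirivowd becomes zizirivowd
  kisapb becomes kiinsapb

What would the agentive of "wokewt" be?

wowokewt

zizawb and kisapb both end in -b yet inflect differently (zizizawb, kiinsapb), so the final letter is not what conditions the rule; the second-to-last letter is.
"wokewt" has second-to-last letter 'w'. The stems whose second-to-last letter is 'w' (fohmokawd → fofohmokawd, zizawb → zizizawb, zirivowd → zizirivowd) repeat the first consonant+vowel as a prefix.
The other pattern: stems whose second-to-last letter is 'f' or 'p' insert -in- after the first vowel.
So wokewt → wowokewt.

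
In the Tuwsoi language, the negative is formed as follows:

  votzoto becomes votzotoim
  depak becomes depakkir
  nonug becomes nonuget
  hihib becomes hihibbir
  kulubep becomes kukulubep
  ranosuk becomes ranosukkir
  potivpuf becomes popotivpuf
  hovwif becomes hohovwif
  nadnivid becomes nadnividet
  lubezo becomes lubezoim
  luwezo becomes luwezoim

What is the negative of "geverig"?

geveriget

"geverig" ends in -g. The one such stem in the data (nonug → nonuget) adds -et, so the same rule applies.
The other patterns: stems ending in -o add -im; stems ending in -f or -p repeat the first consonant+vowel as a prefix; stems ending in -b or -k double the final consonant and add -ir.
So geverig → geveriget.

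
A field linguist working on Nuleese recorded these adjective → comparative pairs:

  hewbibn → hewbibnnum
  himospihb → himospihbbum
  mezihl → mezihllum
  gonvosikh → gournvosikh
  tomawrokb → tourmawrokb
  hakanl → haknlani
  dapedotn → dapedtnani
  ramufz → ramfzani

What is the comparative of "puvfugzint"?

puvfugzntani

himospihb and tomawrokb both end in -b yet inflect differently (himospihbbum, tourmawrokb), so the final letter is not what conditions the rule; the second-to-last letter is.
"puvfugzint" has second-to-last letter 'n'. The one such stem in the data (hakanl → haknlani) deletes the last vowel and adds -ani (as do dapedotn, ramufz), so the same rule applies.
The other patterns: stems whose second-to-last letter is 'b' or 'h' double the final consonant and add -um; stems whose second-to-last letter is 'k' insert -ur- after the first vowel.
So puvfugzint → puvfugzntani.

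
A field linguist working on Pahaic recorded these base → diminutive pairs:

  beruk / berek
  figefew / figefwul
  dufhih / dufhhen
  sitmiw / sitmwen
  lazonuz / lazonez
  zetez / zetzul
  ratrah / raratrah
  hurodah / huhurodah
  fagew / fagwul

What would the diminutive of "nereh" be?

nerhul

dufhih and ratrah both end in -h yet inflect differently (dufhhen, raratrah), so the final letter is not what conditions the rule; the last vowel is.
"nereh" has last vowel 'e'. The stems whose last vowel is 'e' (fagew → fagwul, zetez → zetzul, figefew → figefwul) delete the last vowel and add -ul.
The other patterns: stems whose last vowel is 'i' delete the last vowel and add -en; stems whose last vowel is 'a' repeat the first consonant+vowel as a prefix; stems whose last vowel is 'u' change the last vowel to 'e'.
So nereh → nerhul.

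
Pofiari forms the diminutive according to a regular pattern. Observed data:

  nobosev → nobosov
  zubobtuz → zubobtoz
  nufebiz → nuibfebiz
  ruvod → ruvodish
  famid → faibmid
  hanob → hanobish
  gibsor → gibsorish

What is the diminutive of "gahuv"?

"gahuv" has last vowel 'u'. The one such stem in the data (zubobtuz → zubobtoz) changes the last vowel to 'o' (as does nobosev), so the same rule applies.
So gahuv → gahov.

gahov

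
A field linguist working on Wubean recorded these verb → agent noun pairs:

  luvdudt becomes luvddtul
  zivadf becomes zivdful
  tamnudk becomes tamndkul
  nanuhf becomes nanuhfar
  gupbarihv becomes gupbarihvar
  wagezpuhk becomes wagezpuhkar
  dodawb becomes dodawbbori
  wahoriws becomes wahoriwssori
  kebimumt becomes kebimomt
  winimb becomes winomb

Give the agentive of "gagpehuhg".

zivadf and nanuhf both end in -f yet inflect differently (zivdful, nanuhfar), so the final letter is not what conditions the rule; the second-to-last letter is.
"gagpehuhg" has second-to-last letter 'h'. The stems whose second-to-last letter is 'h' (nanuhf → nanuhfar, gupbarihv → gupbarihvar, wagezpuhk → wagezpuhkar) add -ar.
The other patterns: stems whose second-to-last letter is 'd' delete the last vowel and add -ul; stems whose second-to-last letter is 'w' double the final consonant and add -ori; stems whose second-to-last letter is 'm' change the last vowel to 'o'.
So gagpehuhg → gagpehuhgar.

gagpehuhgar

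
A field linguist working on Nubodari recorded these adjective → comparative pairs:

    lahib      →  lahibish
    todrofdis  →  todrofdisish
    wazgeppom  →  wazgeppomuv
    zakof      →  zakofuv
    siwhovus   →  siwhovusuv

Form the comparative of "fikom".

fikomuv

todrofdis and siwhovus both end in -s yet inflect differently (todrofdisish, siwhovusuv), so the final letter is not what conditions the rule; the last vowel is.
"fikom" has last vowel 'o'. The stems whose last vowel is 'o' (wazgeppom → wazgeppomuv, zakof → zakofuv) add -uv.
The other pattern: stems whose last vowel is 'i' add -ish.
So fikom → fikomuv.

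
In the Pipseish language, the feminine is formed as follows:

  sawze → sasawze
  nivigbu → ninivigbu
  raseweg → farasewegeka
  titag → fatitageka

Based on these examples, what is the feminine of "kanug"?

raseweg and sawze both have last vowel 'e' yet inflect differently (farasewegeka, sasawze), so the last vowel is not what conditions the rule; whether the stem ends in a vowel or a consonant is.
"kanug" ends in a consonant. The stems ending in a consonant (titag → fatitageka, raseweg → farasewegeka) add fa- … -eka around the stem.
The other pattern: stems ending in a vowel repeat the first consonant+vowel as a prefix.
So kanug → fakanugeka.

fakanugeka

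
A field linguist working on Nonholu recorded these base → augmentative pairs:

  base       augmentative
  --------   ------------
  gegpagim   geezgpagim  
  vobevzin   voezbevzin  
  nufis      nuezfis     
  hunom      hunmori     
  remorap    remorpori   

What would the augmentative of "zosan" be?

"zosan" has last vowel 'a'. The one such stem in the data (remorap → remorpori) deletes the last vowel and adds -ori (as does hunom), so the same rule applies.
The other pattern: stems whose last vowel is 'i' insert -ez- after the first vowel.
So zosan → zosnori.

zosnori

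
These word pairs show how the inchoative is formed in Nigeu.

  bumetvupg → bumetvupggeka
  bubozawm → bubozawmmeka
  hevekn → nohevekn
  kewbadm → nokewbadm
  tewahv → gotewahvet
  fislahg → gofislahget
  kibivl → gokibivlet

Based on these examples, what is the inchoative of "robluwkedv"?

bubozawm and kewbadm both end in -m yet inflect differently (bubozawmmeka, nokewbadm), so the final letter is not what conditions the rule; the second-to-last letter is.
"robluwkedv" has second-to-last letter 'd'. The one such stem in the data (kewbadm → nokewbadm) adds the prefix no-, so the same rule applies.
So robluwkedv → norobluwkedv.

norobluwkedv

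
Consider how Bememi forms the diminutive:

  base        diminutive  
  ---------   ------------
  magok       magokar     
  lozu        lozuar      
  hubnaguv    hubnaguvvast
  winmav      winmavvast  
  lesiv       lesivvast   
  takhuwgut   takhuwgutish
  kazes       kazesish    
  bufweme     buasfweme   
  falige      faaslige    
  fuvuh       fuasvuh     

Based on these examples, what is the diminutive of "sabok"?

sabokar

lozu and hubnaguv both have last vowel 'u' yet inflect differently (lozuar, hubnaguvvast), so the last vowel is not what conditions the rule; the final letter is.
"sabok" ends in -k. The one such stem in the data (magok → magokar) adds -ar, so the same rule applies.
So sabok → sabokar.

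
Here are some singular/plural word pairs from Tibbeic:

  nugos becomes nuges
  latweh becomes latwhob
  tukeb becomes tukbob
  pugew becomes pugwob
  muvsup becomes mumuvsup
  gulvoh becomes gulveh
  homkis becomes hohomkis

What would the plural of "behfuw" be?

"behfuw" has last vowel 'u'. The one such stem in the data (muvsup → mumuvsup) repeats the first consonant+vowel as a prefix (as does homkis), so the same rule applies.
So behfuw → bebehfuw.

bebehfuw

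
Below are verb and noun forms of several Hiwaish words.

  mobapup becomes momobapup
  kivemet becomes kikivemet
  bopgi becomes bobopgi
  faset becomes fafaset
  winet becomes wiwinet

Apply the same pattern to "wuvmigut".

Every pair shown (mobapup → momobapup, kivemet → kikivemet, bopgi → bobopgi, …) follows the same rule: repeat the first consonant+vowel as a prefix.
So wuvmigut → wuwuvmigut.

wuwuvmigut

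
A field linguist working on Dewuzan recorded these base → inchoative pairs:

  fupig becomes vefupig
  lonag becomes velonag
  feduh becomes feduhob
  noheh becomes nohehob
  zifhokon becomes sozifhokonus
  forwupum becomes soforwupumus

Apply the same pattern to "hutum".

feduh and forwupum both have last vowel 'u' yet inflect differently (feduhob, soforwupumus), so the last vowel is not what conditions the rule; the final letter is.
"hutum" ends in -m. The one such stem in the data (forwupum → soforwupumus) adds so- … -us around the stem, so the same rule applies.
The other patterns: stems ending in -g add the prefix ve-; stems ending in -h add -ob.
So hutum → sohutumus.

sohutumus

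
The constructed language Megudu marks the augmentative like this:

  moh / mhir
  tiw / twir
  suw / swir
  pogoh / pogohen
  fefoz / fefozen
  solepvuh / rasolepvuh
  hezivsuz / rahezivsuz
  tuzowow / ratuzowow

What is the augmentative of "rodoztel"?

"rodoztel" has 3 vowels. The stems with 3 vowels (solepvuh → rasolepvuh, hezivsuz → rahezivsuz, tuzowow → ratuzowow) add the prefix ra-.
So rodoztel → rarodoztel.

rarodoztel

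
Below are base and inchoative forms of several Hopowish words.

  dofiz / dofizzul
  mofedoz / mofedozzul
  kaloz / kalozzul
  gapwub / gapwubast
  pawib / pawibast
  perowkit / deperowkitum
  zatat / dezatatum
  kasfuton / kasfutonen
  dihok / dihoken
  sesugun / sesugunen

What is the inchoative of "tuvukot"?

detuvukotum

dofiz and pawib both have last vowel 'i' yet inflect differently (dofizzul, pawibast), so the last vowel is not what conditions the rule; the final letter is.
"tuvukot" ends in -t. The stems ending in -t (perowkit → deperowkitum, zatat → dezatatum) add de- … -um around the stem.
The other patterns: stems ending in -z double the final consonant and add -ul; stems ending in -b add -ast; stems ending in -k or -n add -en.
So tuvukot → detuvukotum.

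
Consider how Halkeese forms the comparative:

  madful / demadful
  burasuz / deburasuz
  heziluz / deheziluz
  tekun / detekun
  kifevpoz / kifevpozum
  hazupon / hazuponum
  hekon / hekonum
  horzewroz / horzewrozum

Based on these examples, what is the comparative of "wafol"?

burasuz and kifevpoz both end in -z yet inflect differently (deburasuz, kifevpozum), so the final letter is not what conditions the rule; the last vowel is.
"wafol" has last vowel 'o'. The stems whose last vowel is 'o' (kifevpoz → kifevpozum, hazupon → hazuponum, hekon → hekonum) add -um.
The other pattern: stems whose last vowel is 'u' add the prefix de-.
So wafol → wafolum.

wafolum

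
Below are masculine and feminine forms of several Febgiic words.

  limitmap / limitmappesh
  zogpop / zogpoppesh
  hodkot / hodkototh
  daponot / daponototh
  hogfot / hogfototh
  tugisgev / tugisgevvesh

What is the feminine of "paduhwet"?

paduhwetoth

hogfot and zogpop both have last vowel 'o' yet inflect differently (hogfototh, zogpoppesh), so the last vowel is not what conditions the rule; the final letter is.
"paduhwet" ends in -t. The stems ending in -t (hogfot → hogfototh, hodkot → hodkototh, daponot → daponototh) add -oth.
So paduhwet → paduhwetoth.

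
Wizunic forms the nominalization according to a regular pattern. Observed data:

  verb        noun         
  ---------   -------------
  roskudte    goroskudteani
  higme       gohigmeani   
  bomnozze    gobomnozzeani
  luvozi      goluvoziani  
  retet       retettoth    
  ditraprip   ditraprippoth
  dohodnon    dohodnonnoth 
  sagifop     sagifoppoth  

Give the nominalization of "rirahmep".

rirahmeppoth

roskudte and retet both have last vowel 'e' yet inflect differently (goroskudteani, retettoth), so the last vowel is not what conditions the rule; whether the stem ends in a vowel or a consonant is.
"rirahmep" ends in a consonant. The stems ending in a consonant (retet → retettoth, ditraprip → ditraprippoth, dohodnon → dohodnonnoth) double the final consonant and add -oth.
The other pattern: stems ending in a vowel add go- … -ani around the stem.
So rirahmep → rirahmeppoth.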